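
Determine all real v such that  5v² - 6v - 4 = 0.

Discriminant: (-6)² − 4·5·(-4) = 116.
Quadratic formula: v = (6 ± √116) / 10.
So v = 3/5 + √(29)/5 ≈ 1.677 or v = 3/5 - √(29)/5 ≈ -0.477.

v = -0.477 or v = 1.677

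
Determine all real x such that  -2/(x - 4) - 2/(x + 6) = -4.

x = -5.5249 or x = 4.5249

Multiply both sides by (x - 4)(x + 6):
-2(x + 6) - 2(x - 4) = -4(x - 4)(x + 6).
Expand and collect terms: -4x² - 4x + 100 = 0.
By the quadratic formula, x = (4 ± √1616) / -8, so x ≈ -5.5249 or x ≈ 4.5249.
Neither value makes a denominator zero (x ≠ 4, x ≠ -6), so both are valid.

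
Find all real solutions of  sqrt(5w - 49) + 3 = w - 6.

Isolate the radical: sqrt(5w - 49) = w - 9.
Square both sides: 5w - 49 = (w - 9)^2.
Expand and rearrange: w^2 - 23w + 130 = 0.
Solving gives w = 13 or w = 10.
Check each candidate in the original equation:
  w = 13: sqrt(16) = 4, while w - 9 = 4 — valid.
  w = 10: sqrt(1) = 1, while w - 9 = 1 — valid.

w = 10 or w = 13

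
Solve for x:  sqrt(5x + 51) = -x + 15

Square both sides: 5x + 51 = (-x + 15)^2.
Expand and rearrange: x^2 - 35x + 174 = 0.
Solving gives x = 29 or x = 6.
Check each candidate in the original equation:
  x = 29: sqrt(196) = 14, while -x + 15 = -14 — extraneous.
  x = 6: sqrt(81) = 9, while -x + 15 = 9 — valid.

x = 6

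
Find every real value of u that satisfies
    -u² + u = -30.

Bring every term to one side: -u² + u + 30 = 0.
Factor: -1(u + 5)(u - 6) = 0.
So u = -5 or u = 6.

u = -5 or u = 6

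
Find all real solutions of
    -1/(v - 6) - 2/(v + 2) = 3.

Multiply both sides by (v - 6)(v + 2):
-(v + 2) - 2(v - 6) = 3(v - 6)(v + 2).
Expand and collect terms: 3v^2 - 9v - 46 = 0.
By the quadratic formula, v = (9 +/- sqrt(633)) / 6, so v ~= 5.6932 or v ~= -2.6932.
Neither value makes a denominator zero (v != 6, v != -2), so both are valid.

v = -2.6932 or v = 5.6932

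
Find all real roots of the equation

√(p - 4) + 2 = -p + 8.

Isolate the radical: √(p - 4) = -p + 6.
Square both sides: p - 4 = (-p + 6)².
Expand and rearrange: p² - 13p + 40 = 0.
Solving gives p = 8 or p = 5.
Check each candidate in the original equation:
  p = 8: √(4) = 2, while -p + 6 = -2 — extraneous.
  p = 5: √(1) = 1, while -p + 6 = 1 — valid.

p = 5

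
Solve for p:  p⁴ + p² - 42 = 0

p = -2.4495 or p = 2.4495

Let u = p². The equation becomes u² + u - 42 = 0.
Factor: (u - 6)(u + 7) = 0, so u = 6 or u = -7.
p² = 6 gives p = ±√(6) ≈ ±2.4495.
p² = -7 < 0 has no real solution.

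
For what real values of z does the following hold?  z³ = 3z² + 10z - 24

Rearrange: z³ - 3z² - 10z + 24 = 0.
Possible rational roots are divisors of 24. Testing z = 2 gives 0, so (z - 2) is a factor.
Divide: z³ - 3z² - 10z + 24 = (z - 2)(z² - z - 12).
Factor the quadratic: z = 4 or z = -3.

z = -3 or z = 2 or z = 4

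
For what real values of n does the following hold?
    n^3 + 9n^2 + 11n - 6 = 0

Possible rational roots are divisors of -6. Testing n = -2 gives 0, so (n + 2) is a factor.
Divide: n^3 + 9n^2 + 11n - 6 = (n + 2)(n^2 + 7n - 3).
Apply the quadratic formula to n^2 + 7n - 3 = 0: n = (-7 +/- sqrt(61))/2, i.e. n ~= 0.4051 or n ~= -7.4051.

n = -7.4051 or n = -2 or n = 0.4051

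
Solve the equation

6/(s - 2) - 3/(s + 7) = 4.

Multiply both sides by (s - 2)(s + 7):
6(s + 7) - 3(s - 2) = 4(s - 2)(s + 7).
Expand and collect terms: 4s² + 17s - 104 = 0.
By the quadratic formula, s = (-17 ± √1953) / 8, so s ≈ 3.3991 or s ≈ -7.6491.
Neither value makes a denominator zero (s ≠ 2, s ≠ -7), so both are valid.

s = -7.6491 or s = 3.3991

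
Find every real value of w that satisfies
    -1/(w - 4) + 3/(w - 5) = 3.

Multiply both sides by (w - 4)(w - 5):
-(w - 5) + 3(w - 4) = 3(w - 4)(w - 5).
Expand and collect terms: 3w^2 - 29w + 67 = 0.
By the quadratic formula, w = (29 +/- sqrt(37)) / 6, so w ~= 5.8471 or w ~= 3.8195.
Neither value makes a denominator zero (w != 4, w != 5), so both are valid.

w = 3.8195 or w = 5.8471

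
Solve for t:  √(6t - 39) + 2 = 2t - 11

Isolate the radical: √(6t - 39) = 2t - 13.
Square both sides: 6t - 39 = (2t - 13)².
Expand and rearrange: 4t² - 58t + 208 = 0.
Solving gives t = 8 or t = 6.5.
Check each candidate in the original equation:
  t = 8: √(9) = 3, while 2t - 13 = 3 — valid.
  t = 6.5: √(0) = 0, while 2t - 13 = 0 — valid.

t = 6.5 or t = 8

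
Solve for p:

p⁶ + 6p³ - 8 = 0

p = -1.9241 or p = 1.0395

Let u = p³. The equation becomes u² + 6u - 8 = 0.
By the quadratic formula, u = -3 + √(17) or u = -√(17) - 3.
p³ = -3 + √(17) gives p = ∛(-3 + √(17)) ≈ 1.0395.
p³ = -√(17) - 3 gives p = -∛(3 + √(17)) ≈ -1.9241.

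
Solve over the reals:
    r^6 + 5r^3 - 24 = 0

r = -2 or r = 1.4422

Let u = r^3. The equation becomes u^2 + 5u - 24 = 0.
Factor: (u - 3)(u + 8) = 0, so u = 3 or u = -8.
r^3 = 3 gives r = (3)^(1/3) ~= 1.4422.
r^3 = -8 gives r = -2.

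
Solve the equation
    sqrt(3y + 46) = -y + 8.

y = 1

Square both sides: 3y + 46 = (-y + 8)^2.
Expand and rearrange: y^2 - 19y + 18 = 0.
Solving gives y = 18 or y = 1.
Check each candidate in the original equation:
  y = 18: sqrt(100) = 10, while -y + 8 = -10 — extraneous.
  y = 1: sqrt(49) = 7, while -y + 8 = 7 — valid.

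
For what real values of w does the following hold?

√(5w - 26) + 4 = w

Isolate the radical: √(5w - 26) = w - 4.
Square both sides: 5w - 26 = (w - 4)².
Expand and rearrange: w² - 13w + 42 = 0.
Solving gives w = 7 or w = 6.
Check each candidate in the original equation:
  w = 7: √(9) = 3, while w - 4 = 3 — valid.
  w = 6: √(4) = 2, while w - 4 = 2 — valid.

w = 6 or w = 7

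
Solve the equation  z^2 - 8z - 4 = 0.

z = -0.4721 or z = 8.4721

Discriminant: (-8)^2 - 4*1*(-4) = 80.
Quadratic formula: z = (8 +/- sqrt(80)) / 2.
So z = 4 + 2*sqrt(5) ~= 8.4721 or z = 4 - 2*sqrt(5) ~= -0.4721.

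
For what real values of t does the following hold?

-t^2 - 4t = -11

t = -5.873 or t = 1.873

Rearrange to standard form: -t^2 - 4t + 11 = 0.
Discriminant: (-4)^2 - 4*(-1)*11 = 60.
Quadratic formula: t = (4 +/- sqrt(60)) / (-2).
So t = -sqrt(15) - 2 ~= -5.873 or t = -2 + sqrt(15) ~= 1.873.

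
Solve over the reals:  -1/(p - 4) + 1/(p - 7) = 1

p = 3.2087 or p = 7.7913

Multiply both sides by (p - 4)(p - 7):
-(p - 7) + (p - 4) = (p - 4)(p - 7).
Expand and collect terms: p^2 - 11p + 25 = 0.
By the quadratic formula, p = (11 +/- sqrt(21)) / 2, so p ~= 7.7913 or p ~= 3.2087.
Neither value makes a denominator zero (p != 4, p != 7), so both are valid.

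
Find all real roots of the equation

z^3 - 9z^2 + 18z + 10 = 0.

z = -0.4495 or z = 4.4495 or z = 5

Possible rational roots are divisors of 10. Testing z = 5 gives 0, so (z - 5) is a factor.
Divide: z^3 - 9z^2 + 18z + 10 = (z - 5)(z^2 - 4z - 2).
Apply the quadratic formula to z^2 - 4z - 2 = 0: z = (4 +/- sqrt(24))/2, i.e. z ~= 4.4495 or z ~= -0.4495.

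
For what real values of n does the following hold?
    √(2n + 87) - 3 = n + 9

Isolate the radical: √(2n + 87) = n + 12.
Square both sides: 2n + 87 = (n + 12)².
Expand and rearrange: n² + 22n + 57 = 0.
Solving gives n = -3 or n = -19.
Check each candidate in the original equation:
  n = -3: √(81) = 9, while n + 12 = 9 — valid.
  n = -19: √(49) = 7, while n + 12 = -7 — extraneous.

n = -3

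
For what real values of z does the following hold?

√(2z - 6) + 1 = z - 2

Isolate the radical: √(2z - 6) = z - 3.
Square both sides: 2z - 6 = (z - 3)².
Expand and rearrange: z² - 8z + 15 = 0.
Solving gives z = 5 or z = 3.
Check each candidate in the original equation:
  z = 5: √(4) = 2, while z - 3 = 2 — valid.
  z = 3: √(0) = 0, while z - 3 = 0 — valid.

z = 3 or z = 5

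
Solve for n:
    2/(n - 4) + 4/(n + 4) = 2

n = -2.2749 or n = 5.2749

Multiply both sides by (n - 4)(n + 4):
2(n + 4) + 4(n - 4) = 2(n - 4)(n + 4).
Expand and collect terms: 2n² - 6n - 24 = 0.
By the quadratic formula, n = (6 ± √228) / 4, so n ≈ 5.2749 or n ≈ -2.2749.
Neither value makes a denominator zero (n ≠ 4, n ≠ -4), so both are valid.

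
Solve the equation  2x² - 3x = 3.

Rearrange to standard form: 2x² - 3x - 3 = 0.
Discriminant: (-3)² − 4·2·(-3) = 33.
Quadratic formula: x = (3 ± √33) / 4.
So x = 3/4 + √(33)/4 ≈ 2.1861 or x = 3/4 - √(33)/4 ≈ -0.6861.

x = -0.6861 or x = 2.1861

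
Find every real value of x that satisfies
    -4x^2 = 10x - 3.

x = -2.7707 or x = 0.2707

Rearrange to standard form: -4x^2 - 10x + 3 = 0.
Discriminant: (-10)^2 - 4*(-4)*3 = 148.
Quadratic formula: x = (10 +/- sqrt(148)) / (-8).
So x = -sqrt(37)/4 - 5/4 ~= -2.7707 or x = -5/4 + sqrt(37)/4 ~= 0.2707.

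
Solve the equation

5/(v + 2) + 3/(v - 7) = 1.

v = 1.2798 or v = 11.7202

Multiply both sides by (v + 2)(v - 7):
5(v - 7) + 3(v + 2) = (v + 2)(v - 7).
Expand and collect terms: v^2 - 13v + 15 = 0.
By the quadratic formula, v = (13 +/- sqrt(109)) / 2, so v ~= 11.7202 or v ~= 1.2798.
Neither value makes a denominator zero (v != -2, v != 7), so both are valid.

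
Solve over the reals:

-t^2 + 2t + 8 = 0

t = -2 or t = 4

Factor: -1(t - 4)(t + 2) = 0.
So t = 4 or t = -2.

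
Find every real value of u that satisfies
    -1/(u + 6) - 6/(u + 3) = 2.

u = -7.5 or u = -5

Multiply both sides by (u + 6)(u + 3):
-(u + 3) - 6(u + 6) = 2(u + 6)(u + 3).
Expand and collect terms: 2u² + 25u + 75 = 0.
Factor or apply the quadratic formula: u = -5 or u = -7.5.
Neither value makes a denominator zero (u ≠ -6, u ≠ -3), so both are valid.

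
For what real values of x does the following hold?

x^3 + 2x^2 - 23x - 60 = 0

x = -4 or x = -3 or x = 5

Possible rational roots are divisors of -60. Testing x = 5 gives 0, so (x - 5) is a factor.
Divide: x^3 + 2x^2 - 23x - 60 = (x - 5)(x^2 + 7x + 12).
Factor the quadratic: x = -3 or x = -4.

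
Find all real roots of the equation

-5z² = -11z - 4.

Rearrange to standard form: -5z² + 11z + 4 = 0.
Discriminant: (11)² − 4·(-5)·4 = 201.
Quadratic formula: z = (-11 ± √201) / (-10).
So z = 11/10 - √(201)/10 ≈ -0.3177 or z = 11/10 + √(201)/10 ≈ 2.5177.

z = -0.3177 or z = 2.5177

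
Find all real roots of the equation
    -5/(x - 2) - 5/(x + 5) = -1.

Multiply both sides by (x - 2)(x + 5):
-5(x + 5) - 5(x - 2) = -(x - 2)(x + 5).
Expand and collect terms: -x² + 7x + 25 = 0.
By the quadratic formula, x = (-7 ± √149) / -2, so x ≈ -2.6033 or x ≈ 9.6033.
Neither value makes a denominator zero (x ≠ 2, x ≠ -5), so both are valid.

x = -2.6033 or x = 9.6033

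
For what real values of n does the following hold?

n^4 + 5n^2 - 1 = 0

n = -0.4388 or n = 0.4388

Let u = n^2. The equation becomes u^2 + 5u - 1 = 0.
By the quadratic formula, u = -5/2 + sqrt(29)/2 or u = -sqrt(29)/2 - 5/2.
n^2 = -5/2 + sqrt(29)/2 gives n = +/-sqrt(-5/2 + sqrt(29)/2) ~= +/-0.4388.
n^2 = -sqrt(29)/2 - 5/2 < 0 has no real solution.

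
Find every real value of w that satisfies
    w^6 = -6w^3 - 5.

Let u = w^3. The equation becomes u^2 + 6u + 5 = 0.
Factor: (u + 1)(u + 5) = 0, so u = -1 or u = -5.
w^3 = -1 gives w = -1.
w^3 = -5 gives w = -(5)^(1/3) ~= -1.71.

w = -1.71 or w = -1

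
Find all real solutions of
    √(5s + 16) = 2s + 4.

s = 0

Square both sides: 5s + 16 = (2s + 4)².
Expand and rearrange: 4s² + 11s = 0.
Solving gives s = 0 or s = -2.75.
Check each candidate in the original equation:
  s = 0: √(16) = 4, while 2s + 4 = 4 — valid.
  s = -2.75: √(2.25) = 1.5, while 2s + 4 = -1.5 — extraneous.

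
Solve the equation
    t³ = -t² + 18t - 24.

t = -5.2749 or t = 2 or t = 2.2749

Rearrange: t³ + t² - 18t + 24 = 0.
Possible rational roots are divisors of 24. Testing t = 2 gives 0, so (t - 2) is a factor.
Divide: t³ + t² - 18t + 24 = (t - 2)(t² + 3t - 12).
Apply the quadratic formula to t² + 3t - 12 = 0: t = (-3 ± √57)/2, i.e. t ≈ 2.2749 or t ≈ -5.2749.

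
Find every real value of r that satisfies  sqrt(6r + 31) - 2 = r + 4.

Isolate the radical: sqrt(6r + 31) = r + 6.
Square both sides: 6r + 31 = (r + 6)^2.
Expand and rearrange: r^2 + 6r + 5 = 0.
Solving gives r = -1 or r = -5.
Check each candidate in the original equation:
  r = -1: sqrt(25) = 5, while r + 6 = 5 — valid.
  r = -5: sqrt(1) = 1, while r + 6 = 1 — valid.

r = -5 or r = -1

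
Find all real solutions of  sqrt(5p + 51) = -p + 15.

p = 6

Square both sides: 5p + 51 = (-p + 15)^2.
Expand and rearrange: p^2 - 35p + 174 = 0.
Solving gives p = 29 or p = 6.
Check each candidate in the original equation:
  p = 29: sqrt(196) = 14, while -p + 15 = -14 — extraneous.
  p = 6: sqrt(81) = 9, while -p + 15 = 9 — valid.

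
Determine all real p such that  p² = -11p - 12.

Rearrange to standard form: p² + 11p + 12 = 0.
Discriminant: (11)² − 4·1·12 = 73.
Quadratic formula: p = (-11 ± √73) / 2.
So p = -11/2 + √(73)/2 ≈ -1.228 or p = -11/2 - √(73)/2 ≈ -9.772.

p = -9.772 or p = -1.228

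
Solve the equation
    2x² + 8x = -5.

x = -3.2247 or x = -0.7753

Rearrange to standard form: 2x² + 8x + 5 = 0.
Discriminant: (8)² − 4·2·5 = 24.
Quadratic formula: x = (-8 ± √24) / 4.
So x = -2 + √(6)/2 ≈ -0.7753 or x = -2 - √(6)/2 ≈ -3.2247.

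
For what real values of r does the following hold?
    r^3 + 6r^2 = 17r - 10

r = -8.217 or r = 1 or r = 1.217

Rearrange: r^3 + 6r^2 - 17r + 10 = 0.
Possible rational roots are divisors of 10. Testing r = 1 gives 0, so (r - 1) is a factor.
Divide: r^3 + 6r^2 - 17r + 10 = (r - 1)(r^2 + 7r - 10).
Apply the quadratic formula to r^2 + 7r - 10 = 0: r = (-7 +/- sqrt(89))/2, i.e. r ~= 1.217 or r ~= -8.217.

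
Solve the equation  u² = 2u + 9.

Rearrange to standard form: u² - 2u - 9 = 0.
Discriminant: (-2)² − 4·1·(-9) = 40.
Quadratic formula: u = (2 ± √40) / 2.
So u = 1 + √(10) ≈ 4.1623 or u = 1 - √(10) ≈ -2.1623.

u = -2.1623 or u = 4.1623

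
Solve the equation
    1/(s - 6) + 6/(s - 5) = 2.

Multiply both sides by (s - 6)(s - 5):
(s - 5) + 6(s - 6) = 2(s - 6)(s - 5).
Expand and collect terms: 2s² - 29s + 101 = 0.
By the quadratic formula, s = (29 ± √33) / 4, so s ≈ 8.6861 or s ≈ 5.8139.
Neither value makes a denominator zero (s ≠ 6, s ≠ 5), so both are valid.

s = 5.8139 or s = 8.6861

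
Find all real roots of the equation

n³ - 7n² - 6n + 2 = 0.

Possible rational roots are divisors of 2. Testing n = -1 gives 0, so (n + 1) is a factor.
Divide: n³ - 7n² - 6n + 2 = (n + 1)(n² - 8n + 2).
Apply the quadratic formula to n² - 8n + 2 = 0: n = (8 ± √56)/2, i.e. n ≈ 7.7417 or n ≈ 0.2583.

n = -1 or n = 0.2583 or n = 7.7417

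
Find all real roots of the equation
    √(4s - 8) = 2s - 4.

Square both sides: 4s - 8 = (2s - 4)².
Expand and rearrange: 4s² - 20s + 24 = 0.
Solving gives s = 3 or s = 2.
Check each candidate in the original equation:
  s = 3: √(4) = 2, while 2s - 4 = 2 — valid.
  s = 2: √(0) = 0, while 2s - 4 = 0 — valid.

s = 2 or s = 3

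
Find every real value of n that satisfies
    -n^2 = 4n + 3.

n = -3 or n = -1

Bring every term to one side: -n^2 - 4n - 3 = 0.
Factor: -1(n + 3)(n + 1) = 0.
So n = -3 or n = -1.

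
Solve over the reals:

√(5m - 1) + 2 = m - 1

m = 10

Isolate the radical: √(5m - 1) = m - 3.
Square both sides: 5m - 1 = (m - 3)².
Expand and rearrange: m² - 11m + 10 = 0.
Solving gives m = 10 or m = 1.
Check each candidate in the original equation:
  m = 10: √(49) = 7, while m - 3 = 7 — valid.
  m = 1: √(4) = 2, while m - 3 = -2 — extraneous.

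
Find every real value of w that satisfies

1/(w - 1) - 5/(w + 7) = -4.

w = -5.7016 or w = 0.7016

Multiply both sides by (w - 1)(w + 7):
(w + 7) - 5(w - 1) = -4(w - 1)(w + 7).
Expand and collect terms: -4w^2 - 20w + 16 = 0.
By the quadratic formula, w = (20 +/- sqrt(656)) / -8, so w ~= -5.7016 or w ~= 0.7016.
Neither value makes a denominator zero (w != 1, w != -7), so both are valid.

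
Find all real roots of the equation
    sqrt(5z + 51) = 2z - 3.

z = 6

Square both sides: 5z + 51 = (2z - 3)^2.
Expand and rearrange: 4z^2 - 17z - 42 = 0.
Solving gives z = 6 or z = -1.75.
Check each candidate in the original equation:
  z = 6: sqrt(81) = 9, while 2z - 3 = 9 — valid.
  z = -1.75: sqrt(42.25) = 6.5, while 2z - 3 = -6.5 — extraneous.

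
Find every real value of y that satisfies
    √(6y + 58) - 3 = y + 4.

y = 1

Isolate the radical: √(6y + 58) = y + 7.
Square both sides: 6y + 58 = (y + 7)².
Expand and rearrange: y² + 8y - 9 = 0.
Solving gives y = 1 or y = -9.
Check each candidate in the original equation:
  y = 1: √(64) = 8, while y + 7 = 8 — valid.
  y = -9: √(4) = 2, while y + 7 = -2 — extraneous.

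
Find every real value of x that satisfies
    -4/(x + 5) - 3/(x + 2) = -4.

Multiply both sides by (x + 5)(x + 2):
-4(x + 2) - 3(x + 5) = -4(x + 5)(x + 2).
Expand and collect terms: -4x² - 21x - 17 = 0.
Factor or apply the quadratic formula: x = -4.25 or x = -1.
Neither value makes a denominator zero (x ≠ -5, x ≠ -2), so both are valid.

x = -4.25 or x = -1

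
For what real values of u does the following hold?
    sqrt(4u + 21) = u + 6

Square both sides: 4u + 21 = (u + 6)^2.
Expand and rearrange: u^2 + 8u + 15 = 0.
Solving gives u = -3 or u = -5.
Check each candidate in the original equation:
  u = -3: sqrt(9) = 3, while u + 6 = 3 — valid.
  u = -5: sqrt(1) = 1, while u + 6 = 1 — valid.

u = -5 or u = -3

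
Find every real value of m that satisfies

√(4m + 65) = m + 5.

Square both sides: 4m + 65 = (m + 5)².
Expand and rearrange: m² + 6m - 40 = 0.
Solving gives m = 4 or m = -10.
Check each candidate in the original equation:
  m = 4: √(81) = 9, while m + 5 = 9 — valid.
  m = -10: √(25) = 5, while m + 5 = -5 — extraneous.

m = 4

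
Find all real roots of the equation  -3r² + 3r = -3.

r = -0.618 or r = 1.618

Rearrange to standard form: -3r² + 3r + 3 = 0.
Discriminant: (3)² − 4·(-3)·3 = 45.
Quadratic formula: r = (-3 ± √45) / (-6).
So r = 1/2 - √(5)/2 ≈ -0.618 or r = 1/2 + √(5)/2 ≈ 1.618.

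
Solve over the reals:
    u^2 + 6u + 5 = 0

Factor: (u + 5)(u + 1) = 0.
So u = -5 or u = -1.

u = -5 or u = -1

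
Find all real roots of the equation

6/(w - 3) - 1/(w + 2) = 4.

w = -2.194 or w = 4.444

Multiply both sides by (w - 3)(w + 2):
6(w + 2) - (w - 3) = 4(w - 3)(w + 2).
Expand and collect terms: 4w^2 - 9w - 39 = 0.
By the quadratic formula, w = (9 +/- sqrt(705)) / 8, so w ~= 4.444 or w ~= -2.194.
Neither value makes a denominator zero (w != 3, w != -2), so both are valid.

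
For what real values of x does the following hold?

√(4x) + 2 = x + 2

Isolate the radical: √(4x) = x.
Square both sides: 4x = (x)².
Expand and rearrange: x² - 4x = 0.
Solving gives x = 4 or x = 0.
Check each candidate in the original equation:
  x = 4: √(16) = 4, while x = 4 — valid.
  x = 0: √(0) = 0, while x = 0 — valid.

x = 0 or x = 4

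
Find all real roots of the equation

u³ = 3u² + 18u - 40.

Rearrange: u³ - 3u² - 18u + 40 = 0.
Possible rational roots are divisors of 40. Testing u = -4 gives 0, so (u + 4) is a factor.
Divide: u³ - 3u² - 18u + 40 = (u + 4)(u² - 7u + 10).
Factor the quadratic: u = 5 or u = 2.

u = -4 or u = 2 or u = 5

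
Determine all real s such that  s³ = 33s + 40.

s = -5 or s = -1.2749 or s = 6.2749

Rearrange: s³ - 33s - 40 = 0.
Possible rational roots are divisors of -40. Testing s = -5 gives 0, so (s + 5) is a factor.
Divide: s³ - 33s - 40 = (s + 5)(s² - 5s - 8).
Apply the quadratic formula to s² - 5s - 8 = 0: s = (5 ± √57)/2, i.e. s ≈ 6.2749 or s ≈ -1.2749.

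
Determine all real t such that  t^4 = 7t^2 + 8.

Let u = t^2. The equation becomes u^2 - 7u - 8 = 0.
Factor: (u - 8)(u + 1) = 0, so u = 8 or u = -1.
t^2 = 8 gives t = +/-2*sqrt(2) ~= +/-2.8284.
t^2 = -1 < 0 has no real solution.

t = -2.8284 or t = 2.8284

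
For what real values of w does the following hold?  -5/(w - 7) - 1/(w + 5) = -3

Multiply both sides by (w - 7)(w + 5):
-5(w + 5) - (w - 7) = -3(w - 7)(w + 5).
Expand and collect terms: -3w² + 12w + 123 = 0.
By the quadratic formula, w = (-12 ± √1620) / -6, so w ≈ -4.7082 or w ≈ 8.7082.
Neither value makes a denominator zero (w ≠ 7, w ≠ -5), so both are valid.

w = -4.7082 or w = 8.7082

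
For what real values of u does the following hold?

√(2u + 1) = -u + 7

Square both sides: 2u + 1 = (-u + 7)².
Expand and rearrange: u² - 16u + 48 = 0.
Solving gives u = 12 or u = 4.
Check each candidate in the original equation:
  u = 12: √(25) = 5, while -u + 7 = -5 — extraneous.
  u = 4: √(9) = 3, while -u + 7 = 3 — valid.

u = 4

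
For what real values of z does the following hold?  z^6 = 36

z = -1.8171 or z = 1.8171

Let u = z^3. The equation becomes u^2 - 36 = 0.
Factor: (u - 6)(u + 6) = 0, so u = 6 or u = -6.
z^3 = 6 gives z = (6)^(1/3) ~= 1.8171.
z^3 = -6 gives z = -(6)^(1/3) ~= -1.8171.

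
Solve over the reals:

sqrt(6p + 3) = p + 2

p = 1

Square both sides: 6p + 3 = (p + 2)^2.
Expand and rearrange: p^2 - 2p + 1 = 0.
This gives the repeated root p = 1.
Check in the original equation:
  p = 1: sqrt(9) = 3, while p + 2 = 3 — valid.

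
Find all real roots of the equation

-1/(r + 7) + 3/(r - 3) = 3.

r = -7.3038 or r = 3.9705

Multiply both sides by (r + 7)(r - 3):
-(r - 3) + 3(r + 7) = 3(r + 7)(r - 3).
Expand and collect terms: 3r² + 10r - 87 = 0.
By the quadratic formula, r = (-10 ± √1144) / 6, so r ≈ 3.9705 or r ≈ -7.3038.
Neither value makes a denominator zero (r ≠ -7, r ≠ 3), so both are valid.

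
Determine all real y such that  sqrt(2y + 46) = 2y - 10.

Square both sides: 2y + 46 = (2y - 10)^2.
Expand and rearrange: 4y^2 - 42y + 54 = 0.
Solving gives y = 9 or y = 1.5.
Check each candidate in the original equation:
  y = 9: sqrt(64) = 8, while 2y - 10 = 8 — valid.
  y = 1.5: sqrt(49) = 7, while 2y - 10 = -7 — extraneous.

y = 9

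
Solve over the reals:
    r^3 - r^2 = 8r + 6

Rearrange: r^3 - r^2 - 8r - 6 = 0.
Possible rational roots are divisors of -6. Testing r = -1 gives 0, so (r + 1) is a factor.
Divide: r^3 - r^2 - 8r - 6 = (r + 1)(r^2 - 2r - 6).
Apply the quadratic formula to r^2 - 2r - 6 = 0: r = (2 +/- sqrt(28))/2, i.e. r ~= 3.6458 or r ~= -1.6458.

r = -1.6458 or r = -1 or r = 3.6458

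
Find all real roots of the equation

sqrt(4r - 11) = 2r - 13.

r = 9

Square both sides: 4r - 11 = (2r - 13)^2.
Expand and rearrange: 4r^2 - 56r + 180 = 0.
Solving gives r = 9 or r = 5.
Check each candidate in the original equation:
  r = 9: sqrt(25) = 5, while 2r - 13 = 5 — valid.
  r = 5: sqrt(9) = 3, while 2r - 13 = -3 — extraneous.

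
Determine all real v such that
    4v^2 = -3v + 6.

v = -1.6559 or v = 0.9059

Rearrange to standard form: 4v^2 + 3v - 6 = 0.
Discriminant: (3)^2 - 4*4*(-6) = 105.
Quadratic formula: v = (-3 +/- sqrt(105)) / 8.
So v = -3/8 + sqrt(105)/8 ~= 0.9059 or v = -sqrt(105)/8 - 3/8 ~= -1.6559.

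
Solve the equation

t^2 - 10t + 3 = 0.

t = 0.3096 or t = 9.6904

Discriminant: (-10)^2 - 4*1*3 = 88.
Quadratic formula: t = (10 +/- sqrt(88)) / 2.
So t = sqrt(22) + 5 ~= 9.6904 or t = 5 - sqrt(22) ~= 0.3096.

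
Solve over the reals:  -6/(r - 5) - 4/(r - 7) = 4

Multiply both sides by (r - 5)(r - 7):
-6(r - 7) - 4(r - 5) = 4(r - 5)(r - 7).
Expand and collect terms: 4r^2 - 38r + 78 = 0.
Factor or apply the quadratic formula: r = 6.5 or r = 3.
Neither value makes a denominator zero (r != 5, r != 7), so both are valid.

r = 3 or r = 6.5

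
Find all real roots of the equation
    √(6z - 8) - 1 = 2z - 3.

z = 1.5 or z = 2

Isolate the radical: √(6z - 8) = 2z - 2.
Square both sides: 6z - 8 = (2z - 2)².
Expand and rearrange: 4z² - 14z + 12 = 0.
Solving gives z = 2 or z = 1.5.
Check each candidate in the original equation:
  z = 2: √(4) = 2, while 2z - 2 = 2 — valid.
  z = 1.5: √(1) = 1, while 2z - 2 = 1 — valid.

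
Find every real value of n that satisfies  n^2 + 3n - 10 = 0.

n = -5 or n = 2

Factor: (n + 5)(n - 2) = 0.
So n = -5 or n = 2.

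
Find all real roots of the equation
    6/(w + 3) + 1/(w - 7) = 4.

w = -1.5426 or w = 7.2926

Multiply both sides by (w + 3)(w - 7):
6(w - 7) + (w + 3) = 4(w + 3)(w - 7).
Expand and collect terms: 4w² - 23w - 45 = 0.
By the quadratic formula, w = (23 ± √1249) / 8, so w ≈ 7.2926 or w ≈ -1.5426.
Neither value makes a denominator zero (w ≠ -3, w ≠ 7), so both are valid.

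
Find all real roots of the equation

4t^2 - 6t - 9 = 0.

t = -0.9271 or t = 2.4271

Discriminant: (-6)^2 - 4*4*(-9) = 180.
Quadratic formula: t = (6 +/- sqrt(180)) / 8.
So t = 3/4 + 3*sqrt(5)/4 ~= 2.4271 or t = 3/4 - 3*sqrt(5)/4 ~= -0.9271.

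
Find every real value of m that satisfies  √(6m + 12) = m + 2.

m = -2 or m = 4

Square both sides: 6m + 12 = (m + 2)².
Expand and rearrange: m² - 2m - 8 = 0.
Solving gives m = 4 or m = -2.
Check each candidate in the original equation:
  m = 4: √(36) = 6, while m + 2 = 6 — valid.
  m = -2: √(0) = 0, while m + 2 = 0 — valid.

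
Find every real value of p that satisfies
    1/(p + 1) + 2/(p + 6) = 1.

Multiply both sides by (p + 1)(p + 6):
(p + 6) + 2(p + 1) = (p + 1)(p + 6).
Expand and collect terms: p² + 4p - 2 = 0.
By the quadratic formula, p = (-4 ± √24) / 2, so p ≈ 0.4495 or p ≈ -4.4495.
Neither value makes a denominator zero (p ≠ -1, p ≠ -6), so both are valid.

p = -4.4495 or p = 0.4495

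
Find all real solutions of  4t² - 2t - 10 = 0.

t = -1.3508 or t = 1.8508

Discriminant: (-2)² − 4·4·(-10) = 164.
Quadratic formula: t = (2 ± √164) / 8.
So t = 1/4 + √(41)/4 ≈ 1.8508 or t = 1/4 - √(41)/4 ≈ -1.3508.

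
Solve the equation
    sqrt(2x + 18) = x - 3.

Square both sides: 2x + 18 = (x - 3)^2.
Expand and rearrange: x^2 - 8x - 9 = 0.
Solving gives x = 9 or x = -1.
Check each candidate in the original equation:
  x = 9: sqrt(36) = 6, while x - 3 = 6 — valid.
  x = -1: sqrt(16) = 4, while x - 3 = -4 — extraneous.

x = 9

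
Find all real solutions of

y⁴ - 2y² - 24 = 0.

Let u = y². The equation becomes u² - 2u - 24 = 0.
Factor: (u - 6)(u + 4) = 0, so u = 6 or u = -4.
y² = 6 gives y = ±√(6) ≈ ±2.4495.
y² = -4 < 0 has no real solution.

y = -2.4495 or y = 2.4495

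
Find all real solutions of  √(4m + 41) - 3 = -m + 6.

m = 2

Isolate the radical: √(4m + 41) = -m + 9.
Square both sides: 4m + 41 = (-m + 9)².
Expand and rearrange: m² - 22m + 40 = 0.
Solving gives m = 20 or m = 2.
Check each candidate in the original equation:
  m = 20: √(121) = 11, while -m + 9 = -11 — extraneous.
  m = 2: √(49) = 7, while -m + 9 = 7 — valid.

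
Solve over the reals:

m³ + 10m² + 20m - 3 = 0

m = -7.1401 or m = -3 or m = 0.1401

Possible rational roots are divisors of -3. Testing m = -3 gives 0, so (m + 3) is a factor.
Divide: m³ + 10m² + 20m - 3 = (m + 3)(m² + 7m - 1).
Apply the quadratic formula to m² + 7m - 1 = 0: m = (-7 ± √53)/2, i.e. m ≈ 0.1401 or m ≈ -7.1401.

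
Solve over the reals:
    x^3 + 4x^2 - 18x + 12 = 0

Possible rational roots are divisors of 12. Testing x = 2 gives 0, so (x - 2) is a factor.
Divide: x^3 + 4x^2 - 18x + 12 = (x - 2)(x^2 + 6x - 6).
Apply the quadratic formula to x^2 + 6x - 6 = 0: x = (-6 +/- sqrt(60))/2, i.e. x ~= 0.873 or x ~= -6.873.

x = -6.873 or x = 0.873 or x = 2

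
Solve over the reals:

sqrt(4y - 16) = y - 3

Square both sides: 4y - 16 = (y - 3)^2.
Expand and rearrange: y^2 - 10y + 25 = 0.
This gives the repeated root y = 5.
Check in the original equation:
  y = 5: sqrt(4) = 2, while y - 3 = 2 — valid.

y = 5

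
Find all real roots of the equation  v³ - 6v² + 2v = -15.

Rearrange: v³ - 6v² + 2v + 15 = 0.
Possible rational roots are divisors of 15. Testing v = 5 gives 0, so (v - 5) is a factor.
Divide: v³ - 6v² + 2v + 15 = (v - 5)(v² - v - 3).
Apply the quadratic formula to v² - v - 3 = 0: v = (1 ± √13)/2, i.e. v ≈ 2.3028 or v ≈ -1.3028.

v = -1.3028 or v = 2.3028 or v = 5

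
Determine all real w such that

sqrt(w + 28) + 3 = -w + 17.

w = 8

Isolate the radical: sqrt(w + 28) = -w + 14.
Square both sides: w + 28 = (-w + 14)^2.
Expand and rearrange: w^2 - 29w + 168 = 0.
Solving gives w = 21 or w = 8.
Check each candidate in the original equation:
  w = 21: sqrt(49) = 7, while -w + 14 = -7 — extraneous.
  w = 8: sqrt(36) = 6, while -w + 14 = 6 — valid.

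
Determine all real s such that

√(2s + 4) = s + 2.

s = -2 or s = 0

Square both sides: 2s + 4 = (s + 2)².
Expand and rearrange: s² + 2s = 0.
Solving gives s = 0 or s = -2.
Check each candidate in the original equation:
  s = 0: √(4) = 2, while s + 2 = 2 — valid.
  s = -2: √(0) = 0, while s + 2 = 0 — valid.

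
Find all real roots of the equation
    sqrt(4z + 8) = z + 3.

Square both sides: 4z + 8 = (z + 3)^2.
Expand and rearrange: z^2 + 2z + 1 = 0.
This gives the repeated root z = -1.
Check in the original equation:
  z = -1: sqrt(4) = 2, while z + 3 = 2 — valid.

z = -1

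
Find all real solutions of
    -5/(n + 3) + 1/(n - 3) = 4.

Multiply both sides by (n + 3)(n - 3):
-5(n - 3) + (n + 3) = 4(n + 3)(n - 3).
Expand and collect terms: 4n^2 + 4n - 54 = 0.
By the quadratic formula, n = (-4 +/- sqrt(880)) / 8, so n ~= 3.2081 or n ~= -4.2081.
Neither value makes a denominator zero (n != -3, n != 3), so both are valid.

n = -4.2081 or n = 3.2081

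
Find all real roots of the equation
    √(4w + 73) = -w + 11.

w = 2

Square both sides: 4w + 73 = (-w + 11)².
Expand and rearrange: w² - 26w + 48 = 0.
Solving gives w = 24 or w = 2.
Check each candidate in the original equation:
  w = 24: √(169) = 13, while -w + 11 = -13 — extraneous.
  w = 2: √(81) = 9, while -w + 11 = 9 — valid.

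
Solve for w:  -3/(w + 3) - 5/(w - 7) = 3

Multiply both sides by (w + 3)(w - 7):
-3(w - 7) - 5(w + 3) = 3(w + 3)(w - 7).
Expand and collect terms: 3w^2 - 4w - 69 = 0.
By the quadratic formula, w = (4 +/- sqrt(844)) / 6, so w ~= 5.5086 or w ~= -4.1753.
Neither value makes a denominator zero (w != -3, w != 7), so both are valid.

w = -4.1753 or w = 5.5086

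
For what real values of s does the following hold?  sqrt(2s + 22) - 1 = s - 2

s = 7

Isolate the radical: sqrt(2s + 22) = s - 1.
Square both sides: 2s + 22 = (s - 1)^2.
Expand and rearrange: s^2 - 4s - 21 = 0.
Solving gives s = 7 or s = -3.
Check each candidate in the original equation:
  s = 7: sqrt(36) = 6, while s - 1 = 6 — valid.
  s = -3: sqrt(16) = 4, while s - 1 = -4 — extraneous.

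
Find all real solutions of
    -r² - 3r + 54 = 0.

Factor: -1(r + 9)(r - 6) = 0.
So r = -9 or r = 6.

r = -9 or r = 6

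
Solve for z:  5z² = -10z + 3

z = -2.2649 or z = 0.2649

Rearrange to standard form: 5z² + 10z - 3 = 0.
Discriminant: (10)² − 4·5·(-3) = 160.
Quadratic formula: z = (-10 ± √160) / 10.
So z = -1 + 2·√(10)/5 ≈ 0.2649 or z = -2·√(10)/5 - 1 ≈ -2.2649.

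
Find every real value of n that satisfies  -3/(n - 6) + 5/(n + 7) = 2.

n = -4.062 or n = 4.062

Multiply both sides by (n - 6)(n + 7):
-3(n + 7) + 5(n - 6) = 2(n - 6)(n + 7).
Expand and collect terms: 2n² - 33 = 0.
By the quadratic formula, n = (0 ± √264) / 4, so n ≈ 4.062 or n ≈ -4.062.
Neither value makes a denominator zero (n ≠ 6, n ≠ -7), so both are valid.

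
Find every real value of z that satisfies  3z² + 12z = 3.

z = -4.2361 or z = 0.2361

Rearrange to standard form: 3z² + 12z - 3 = 0.
Discriminant: (12)² − 4·3·(-3) = 180.
Quadratic formula: z = (-12 ± √180) / 6.
So z = -2 + √(5) ≈ 0.2361 or z = -√(5) - 2 ≈ -4.2361.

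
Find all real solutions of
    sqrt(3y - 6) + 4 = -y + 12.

Isolate the radical: sqrt(3y - 6) = -y + 8.
Square both sides: 3y - 6 = (-y + 8)^2.
Expand and rearrange: y^2 - 19y + 70 = 0.
Solving gives y = 14 or y = 5.
Check each candidate in the original equation:
  y = 14: sqrt(36) = 6, while -y + 8 = -6 — extraneous.
  y = 5: sqrt(9) = 3, while -y + 8 = 3 — valid.

y = 5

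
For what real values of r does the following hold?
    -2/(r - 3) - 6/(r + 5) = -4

Multiply both sides by (r - 3)(r + 5):
-2(r + 5) - 6(r - 3) = -4(r - 3)(r + 5).
Expand and collect terms: -4r² + 52 = 0.
By the quadratic formula, r = (0 ± √832) / -8, so r ≈ -3.6056 or r ≈ 3.6056.
Neither value makes a denominator zero (r ≠ 3, r ≠ -5), so both are valid.

r = -3.6056 or r = 3.6056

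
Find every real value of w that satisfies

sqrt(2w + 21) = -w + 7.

w = 2

Square both sides: 2w + 21 = (-w + 7)^2.
Expand and rearrange: w^2 - 16w + 28 = 0.
Solving gives w = 14 or w = 2.
Check each candidate in the original equation:
  w = 14: sqrt(49) = 7, while -w + 7 = -7 — extraneous.
  w = 2: sqrt(25) = 5, while -w + 7 = 5 — valid.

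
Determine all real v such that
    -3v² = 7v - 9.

v = -3.255 or v = 0.9217

Rearrange to standard form: -3v² - 7v + 9 = 0.
Discriminant: (-7)² − 4·(-3)·9 = 157.
Quadratic formula: v = (7 ± √157) / (-6).
So v = -√(157)/6 - 7/6 ≈ -3.255 or v = -7/6 + √(157)/6 ≈ 0.9217.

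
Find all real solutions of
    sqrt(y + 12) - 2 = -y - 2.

Isolate the radical: sqrt(y + 12) = -y.
Square both sides: y + 12 = (-y)^2.
Expand and rearrange: y^2 - y - 12 = 0.
Solving gives y = 4 or y = -3.
Check each candidate in the original equation:
  y = 4: sqrt(16) = 4, while -y = -4 — extraneous.
  y = -3: sqrt(9) = 3, while -y = 3 — valid.

y = -3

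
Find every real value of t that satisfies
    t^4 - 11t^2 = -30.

Let u = t^2. The equation becomes u^2 - 11u + 30 = 0.
Factor: (u - 5)(u - 6) = 0, so u = 5 or u = 6.
t^2 = 5 gives t = +/-sqrt(5) ~= +/-2.2361.
t^2 = 6 gives t = +/-sqrt(6) ~= +/-2.4495.

t = -2.4495 or t = -2.2361 or t = 2.2361 or t = 2.4495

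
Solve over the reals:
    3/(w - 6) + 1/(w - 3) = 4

w = 3.1972 or w = 6.8028

Multiply both sides by (w - 6)(w - 3):
3(w - 3) + (w - 6) = 4(w - 6)(w - 3).
Expand and collect terms: 4w² - 40w + 87 = 0.
By the quadratic formula, w = (40 ± √208) / 8, so w ≈ 6.8028 or w ≈ 3.1972.
Neither value makes a denominator zero (w ≠ 6, w ≠ 3), so both are valid.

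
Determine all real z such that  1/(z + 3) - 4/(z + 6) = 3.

z = -7.2361 or z = -2.7639

Multiply both sides by (z + 3)(z + 6):
(z + 6) - 4(z + 3) = 3(z + 3)(z + 6).
Expand and collect terms: 3z^2 + 30z + 60 = 0.
By the quadratic formula, z = (-30 +/- sqrt(180)) / 6, so z ~= -2.7639 or z ~= -7.2361.
Neither value makes a denominator zero (z != -3, z != -6), so both are valid.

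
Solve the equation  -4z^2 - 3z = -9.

z = -1.9212 or z = 1.1712

Rearrange to standard form: -4z^2 - 3z + 9 = 0.
Discriminant: (-3)^2 - 4*(-4)*9 = 153.
Quadratic formula: z = (3 +/- sqrt(153)) / (-8).
So z = -3*sqrt(17)/8 - 3/8 ~= -1.9212 or z = -3/8 + 3*sqrt(17)/8 ~= 1.1712.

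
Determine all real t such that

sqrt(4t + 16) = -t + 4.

Square both sides: 4t + 16 = (-t + 4)^2.
Expand and rearrange: t^2 - 12t = 0.
Solving gives t = 12 or t = 0.
Check each candidate in the original equation:
  t = 12: sqrt(64) = 8, while -t + 4 = -8 — extraneous.
  t = 0: sqrt(16) = 4, while -t + 4 = 4 — valid.

t = 0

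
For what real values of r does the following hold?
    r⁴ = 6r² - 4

Let u = r². The equation becomes u² - 6u + 4 = 0.
By the quadratic formula, u = √(5) + 3 or u = 3 - √(5).
r² = √(5) + 3 gives r = ±√(√(5) + 3) ≈ ±2.2882.
r² = 3 - √(5) gives r = ±√(3 - √(5)) ≈ ±0.874.

r = -2.2882 or r = -0.874 or r = 0.874 or r = 2.2882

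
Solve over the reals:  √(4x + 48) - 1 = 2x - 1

Isolate the radical: √(4x + 48) = 2x.
Square both sides: 4x + 48 = (2x)².
Expand and rearrange: 4x² - 4x - 48 = 0.
Solving gives x = 4 or x = -3.
Check each candidate in the original equation:
  x = 4: √(64) = 8, while 2x = 8 — valid.
  x = -3: √(36) = 6, while 2x = -6 — extraneous.

x = 4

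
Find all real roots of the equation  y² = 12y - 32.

Bring every term to one side: y² - 12y + 32 = 0.
Factor: (y - 4)(y - 8) = 0.
So y = 4 or y = 8.

y = 4 or y = 8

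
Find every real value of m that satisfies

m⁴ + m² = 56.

Let u = m². The equation becomes u² + u - 56 = 0.
Factor: (u + 8)(u - 7) = 0, so u = -8 or u = 7.
m² = -8 < 0 has no real solution.
m² = 7 gives m = ±√(7) ≈ ±2.6458.

m = -2.6458 or m = 2.6458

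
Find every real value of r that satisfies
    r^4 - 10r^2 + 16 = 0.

Let u = r^2. The equation becomes u^2 - 10u + 16 = 0.
Factor: (u - 8)(u - 2) = 0, so u = 8 or u = 2.
r^2 = 8 gives r = +/-2*sqrt(2) ~= +/-2.8284.
r^2 = 2 gives r = +/-sqrt(2) ~= +/-1.4142.

r = -2.8284 or r = -1.4142 or r = 1.4142 or r = 2.8284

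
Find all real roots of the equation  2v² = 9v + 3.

Rearrange to standard form: 2v² - 9v - 3 = 0.
Discriminant: (-9)² − 4·2·(-3) = 105.
Quadratic formula: v = (9 ± √105) / 4.
So v = 9/4 + √(105)/4 ≈ 4.8117 or v = 9/4 - √(105)/4 ≈ -0.3117.

v = -0.3117 or v = 4.8117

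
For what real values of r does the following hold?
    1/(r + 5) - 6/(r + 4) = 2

r = -6 or r = -5.5

Multiply both sides by (r + 5)(r + 4):
(r + 4) - 6(r + 5) = 2(r + 5)(r + 4).
Expand and collect terms: 2r² + 23r + 66 = 0.
Factor or apply the quadratic formula: r = -5.5 or r = -6.
Neither value makes a denominator zero (r ≠ -5, r ≠ -4), so both are valid.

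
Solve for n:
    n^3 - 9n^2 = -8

Rearrange: n^3 - 9n^2 + 8 = 0.
Possible rational roots are divisors of 8. Testing n = 1 gives 0, so (n - 1) is a factor.
Divide: n^3 - 9n^2 + 8 = (n - 1)(n^2 - 8n - 8).
Apply the quadratic formula to n^2 - 8n - 8 = 0: n = (8 +/- sqrt(96))/2, i.e. n ~= 8.899 or n ~= -0.899.

n = -0.899 or n = 1 or n = 8.899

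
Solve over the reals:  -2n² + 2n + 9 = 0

n = -1.6794 or n = 2.6794

Discriminant: (2)² − 4·(-2)·9 = 76.
Quadratic formula: n = (-2 ± √76) / (-4).
So n = 1/2 - √(19)/2 ≈ -1.6794 or n = 1/2 + √(19)/2 ≈ 2.6794.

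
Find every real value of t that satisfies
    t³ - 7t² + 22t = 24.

t = 2

Rearrange: t³ - 7t² + 22t - 24 = 0.
Possible rational roots are divisors of -24. Testing t = 2 gives 0, so (t - 2) is a factor.
Divide: t³ - 7t² + 22t - 24 = (t - 2)(t² - 5t + 12).
The quadratic t² - 5t + 12 has discriminant -23 < 0, so no further real roots.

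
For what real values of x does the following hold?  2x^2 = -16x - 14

x = -7 or x = -1

Bring every term to one side: 2x^2 + 16x + 14 = 0.
Factor: 2(x + 7)(x + 1) = 0.
So x = -7 or x = -1.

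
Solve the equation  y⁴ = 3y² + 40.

y = -2.8284 or y = 2.8284

Let u = y². The equation becomes u² - 3u - 40 = 0.
Factor: (u - 8)(u + 5) = 0, so u = 8 or u = -5.
y² = 8 gives y = ±2·√(2) ≈ ±2.8284.
y² = -5 < 0 has no real solution.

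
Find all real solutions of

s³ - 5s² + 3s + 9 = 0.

Possible rational roots are divisors of 9. Testing s = -1 gives 0, so (s + 1) is a factor.
Divide: s³ - 5s² + 3s + 9 = (s + 1)(s² - 6s + 9).
The quadratic has the repeated root s = 3.

s = -1 or s = 3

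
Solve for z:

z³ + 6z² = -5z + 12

Rearrange: z³ + 6z² + 5z - 12 = 0.
Possible rational roots are divisors of -12. Testing z = -4 gives 0, so (z + 4) is a factor.
Divide: z³ + 6z² + 5z - 12 = (z + 4)(z² + 2z - 3).
Factor the quadratic: z = 1 or z = -3.

z = -4 or z = -3 or z = 1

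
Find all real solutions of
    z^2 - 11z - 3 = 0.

Discriminant: (-11)^2 - 4*1*(-3) = 133.
Quadratic formula: z = (11 +/- sqrt(133)) / 2.
So z = 11/2 + sqrt(133)/2 ~= 11.2663 or z = 11/2 - sqrt(133)/2 ~= -0.2663.

z = -0.2663 or z = 11.2663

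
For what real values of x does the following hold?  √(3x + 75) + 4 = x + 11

x = 2

Isolate the radical: √(3x + 75) = x + 7.
Square both sides: 3x + 75 = (x + 7)².
Expand and rearrange: x² + 11x - 26 = 0.
Solving gives x = 2 or x = -13.
Check each candidate in the original equation:
  x = 2: √(81) = 9, while x + 7 = 9 — valid.
  x = -13: √(36) = 6, while x + 7 = -6 — extraneous.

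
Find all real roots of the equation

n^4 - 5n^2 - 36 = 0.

Let u = n^2. The equation becomes u^2 - 5u - 36 = 0.
Factor: (u - 9)(u + 4) = 0, so u = 9 or u = -4.
n^2 = 9 gives n = +/-3.
n^2 = -4 < 0 has no real solution.

n = -3 or n = 3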